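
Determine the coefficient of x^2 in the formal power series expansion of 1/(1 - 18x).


The geometric series identity gives 1/(1 - c x) = sum_{k>=0} c^k x^k, so the coefficient of x^k is c^k.
Here c = 18 and k = 2.
Computing: 18^2 = 324

324


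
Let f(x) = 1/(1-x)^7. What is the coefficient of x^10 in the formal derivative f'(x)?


Differentiate: d/dx [ 1/(1-x)^r ] = r / (1-x)^(r+1).
Here r = 7, so f'(x) = 7 / (1-x)^8.
The expansion of 1/(1-x)^(r+1) has coefficient of x^n equal to C(n+r, r).
So the coefficient of x^10 in f'(x) is
7 * C(17, 7) = 7 * 19448 = 136136

136136


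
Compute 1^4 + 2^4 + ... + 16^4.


This power sum has a closed form given by Faulhaber's formula
sum_{k=1}^{m} k^p = (1 / (p + 1)) * sum_{j=0}^{p} C(p + 1, j) B_j m^(p + 1 - j),
but for small m direct computation is fastest:
1 + 16 + 81 + 256 + 625 + 1296 + 2401 + 4096 + 6561 + 10000 + 14641 + 20736 + 28561 + 38416 + 50625 + 65536 = 243848.

243848


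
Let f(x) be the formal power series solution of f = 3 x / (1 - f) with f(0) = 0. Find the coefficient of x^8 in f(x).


Apply Lagrange inversion: f = 3 x * phi(f) with phi(t) = 1/(1 - t), so
[x^n] f = 3^n * (1/n) [t^(n-1)] phi(t)^n = 3^n * (1/n) [t^(n-1)] (1 - t)^(-n) = 3^n * (1/n) C(2n - 2, n - 1) = 3^n * C_{n-1}.
For n = 8: C_7 = C(14, 7) / 8 = 3432/8 = 429.
With the 3^8 = 6561 factor, the coefficient is 6561 * 429 = 2814669.

2814669


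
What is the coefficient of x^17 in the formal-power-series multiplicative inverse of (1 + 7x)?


The inverse is 1/(1 + 7x). Apply the geometric identity 1/(1 - y) = sum_{k>=0} y^k with y = -7x:
1/(1 + 7x) = sum_{k>=0} (-7)^k x^k.
So the coefficient of x^17 is (-7)^17 = -232630513987207.

-232630513987207


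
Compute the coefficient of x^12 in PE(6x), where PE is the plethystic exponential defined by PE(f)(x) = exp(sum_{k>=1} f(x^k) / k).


With f(x) = 6x, the exponent is sum_{k>=1} 6 x^k / k = 6 * (-ln(1 - x)). Exponentiating:
PE(6x) = exp(-6 ln(1 - x)) = 1/(1 - x)^6.
By the negative binomial expansion, [x^n] 1/(1 - x)^6 = C(n + 5, 5).
For n = 12: C(17, 5) = 6188.

6188


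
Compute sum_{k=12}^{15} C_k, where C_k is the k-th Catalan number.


C_12 through C_15: 208012, 742900, 2674440, 9694845
Sum = 208012 + 742900 + 2674440 + 9694845
= 13320197

13320197


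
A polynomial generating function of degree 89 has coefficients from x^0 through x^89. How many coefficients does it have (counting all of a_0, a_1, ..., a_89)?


A polynomial of degree 89 takes the form a_0 + a_1 x + ... + a_89 x^89.
The number of coefficients is 89 + 1 = 90.

90


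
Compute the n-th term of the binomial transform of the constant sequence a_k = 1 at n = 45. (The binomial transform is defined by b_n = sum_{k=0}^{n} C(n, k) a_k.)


With a_k = 1 for all k, b_n = sum_{k=0}^{n} C(n, k) = 2^n by the binomial theorem.
For n = 45: 2^45 = 35184372088832.

35184372088832


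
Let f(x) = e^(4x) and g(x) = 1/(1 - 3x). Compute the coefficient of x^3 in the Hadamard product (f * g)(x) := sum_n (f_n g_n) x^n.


Expanding: f_k = 4^k/k! (from e^(4x)) and g_k = 3^k (from 1/(1 - 3x)). So the Hadamard coefficient (f * g)_k = 4^k 3^k / k! = (12)^k / k!.
For k = 3: 12^3/3! = 1728/6 = 288.

288


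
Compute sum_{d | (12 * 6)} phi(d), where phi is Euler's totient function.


First, 12 * 6 = 72. One classical identity is sum_{d | n} phi(d) = n (each k in [1, n] has a unique gcd with n, and among the k's with gcd(k, n) = n/d there are phi(d) of them). So the sum equals 72. We also verify directly:
Divisors of 72: 1, 2, 3, 4, 6, 8, 9, 12, 18, 24, 36, 72.
phi values: 1, 1, 2, 2, 2, 4, 6, 4, 6, 8, 12, 24.
Sum = 72.

72


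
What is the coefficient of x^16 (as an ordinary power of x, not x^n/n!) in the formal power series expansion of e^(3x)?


The exponential series is e^y = sum_{k>=0} y^k / k!. Substituting y = 3x gives
e^(3x) = sum_{k>=0} 3^k x^k / k!.
So the coefficient of x^n is a^n/n! with a = 3, n = 16:
3^16 / 16! = 43046721/20922789888000 = 59049/28700672000

59049/28700672000


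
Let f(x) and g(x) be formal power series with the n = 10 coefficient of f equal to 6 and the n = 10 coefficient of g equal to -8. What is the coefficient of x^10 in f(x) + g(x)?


Addition of formal power series is termwise.
The coefficient of x^10 in f + g = 6 + -8
= -2

-2


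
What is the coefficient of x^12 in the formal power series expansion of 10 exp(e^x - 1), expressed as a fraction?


exp(e^x - 1) is the exponential generating function for the Bell numbers Bell_k: exp(e^x - 1) = sum_{k>=0} Bell_k x^k / k!.
So the coefficient of x^12 in 10 exp(e^x - 1) is 10 Bell_12 / 12!.
Computing: Bell_12 = 4213597 and 12! = 479001600, giving
10 * 4213597/479001600 = 4213597/47900160.

4213597/47900160


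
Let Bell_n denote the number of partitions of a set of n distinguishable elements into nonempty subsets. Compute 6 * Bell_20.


Bell_20 can be computed from the Bell triangle or from Dobinski's identity Bell_n = (1/e) * sum_{k>=0} k^n / k!.
Computing Bell_20 = 51724158235372.
Then 6 * 51724158235372 = 310344949412232.

310344949412232


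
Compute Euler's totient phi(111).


phi(n) counts integers in [1, n] coprime to n. Using the multiplicative formula phi(n) = n * prod_{p | n} (1 - 1/p):
111 = 3 * 37, so
phi(111) = 111 * (1 - 1/3) * (1 - 1/37) = 72.

72


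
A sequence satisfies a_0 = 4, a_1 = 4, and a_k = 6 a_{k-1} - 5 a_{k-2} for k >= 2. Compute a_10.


The characteristic equation is t^2 - 6 t + 5 = 0, with roots r_1 = 5 and r_2 = 1 (so c_1 = r_1 + r_2, c_2 = -r_1 r_2 as required).
One can use the closed form a_n = A r_1^n + B r_2^n, but direct iteration is more reliable:
a_0 = 4, a_1 = 4, a_2 = 4, a_3 = 4, a_4 = 4, a_5 = 4, a_6 = 4, a_7 = 4, a_8 = 4, a_9 = 4, a_10 = 4.
So a_10 = 4.

4


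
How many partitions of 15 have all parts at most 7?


Using the generating function (1-x)^(-1)(1-x^2)^(-1)...(1-x^7)^(-1),
the coefficient of x^15 counts these restricted partitions.
Result = 131

131


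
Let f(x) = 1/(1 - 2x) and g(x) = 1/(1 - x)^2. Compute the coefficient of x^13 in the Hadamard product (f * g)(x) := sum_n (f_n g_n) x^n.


f has coefficients f_k = 2^k. For g = 1/(1 - x)^2 the coefficient is g_k = C(k + 1, 1) = k + 1. The Hadamard coefficient is (f * g)_k = 2^k * (k + 1).
For k = 13: 2^13 * 14 = 8192 * 14 = 114688.

114688


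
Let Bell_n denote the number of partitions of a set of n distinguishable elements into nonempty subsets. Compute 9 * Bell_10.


Bell_10 can be computed from the Bell triangle or from Dobinski's identity Bell_n = (1/e) * sum_{k>=0} k^n / k!.
Computing Bell_10 = 115975.
Then 9 * 115975 = 1043775.

1043775


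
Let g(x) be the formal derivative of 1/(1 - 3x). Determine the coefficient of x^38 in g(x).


Differentiate termwise: d/dx sum_{k>=0} 3^k x^k = sum_{k>=1} k 3^k x^(k-1) = sum_{j>=0} (j+1) 3^(j+1) x^j.
Equivalently, d/dx [1/(1 - 3x)] = 3/(1 - 3x)^2.
For j = 38: 39 * 3^39 = 39 * 4052555153018976267 = 158049650967740074413.

158049650967740074413


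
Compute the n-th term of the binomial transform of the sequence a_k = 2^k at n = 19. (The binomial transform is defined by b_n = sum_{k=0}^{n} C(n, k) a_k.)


With a_k = 2^k, b_n = sum_{k=0}^{n} C(n, k) 2^k = (1 + 2)^n by the binomial theorem.
For n = 19: (1 + 2)^19 = 3^19 = 1162261467.

1162261467


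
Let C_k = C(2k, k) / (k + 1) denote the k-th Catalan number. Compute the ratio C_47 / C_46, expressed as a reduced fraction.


Using C_k = (2k)! / (k! (k+1)!), the ratio C_{k+1}/C_k simplifies to
C_{k+1}/C_k = [(2k+2)! / ((k+1)! (k+2)!)] * [k! (k+1)! / (2k)!]
 = (2k+2)(2k+1) / ((k+1)(k+2)) = 2(2k+1) / (k+2).
For k = 46: 2(2*46 + 1) / (46 + 2) = 186/48 = 31/8.

31/8


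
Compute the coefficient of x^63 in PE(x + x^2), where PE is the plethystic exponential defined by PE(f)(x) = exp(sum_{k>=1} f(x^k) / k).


With f(x) = x + x^2, the exponent is sum_{k>=1} (x^k + x^(2k)) / k = -ln(1 - x) - ln(1 - x^2). Exponentiating:
PE(x + x^2) = 1 / ((1 - x)(1 - x^2)).
This is the generating function for partitions of n into parts of size 1 or 2. The number of 2's can be any j in 0..31, and the rest are 1's, so
[x^63] = floor(63/2) + 1 = 32.

32


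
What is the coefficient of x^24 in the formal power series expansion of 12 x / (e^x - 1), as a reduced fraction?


The exponential generating function for Bernoulli numbers is
x / (e^x - 1) = sum_{k>=0} B_k x^k / k!.
So the coefficient of x^24 in 12 x / (e^x - 1) is 12 B_24 / 24!.
Computing: B_24 = -236364091/2730, 24! = 620448401733239439360000, giving
12 * -236364091/2730 / 620448401733239439360000 = -236364091/141152011394311972454400000.

-236364091/141152011394311972454400000


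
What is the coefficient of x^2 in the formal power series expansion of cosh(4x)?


The Maclaurin series is cosh(t) = sum_{m>=0} t^(2m) / (2m)!, so substituting t = 4x, only even powers of x are nonzero, with coefficient of x^(2m) equal to 4^(2m) / (2m)!.
For x^2 the coefficient is 4^2/2! = 16/2 = 8.

8


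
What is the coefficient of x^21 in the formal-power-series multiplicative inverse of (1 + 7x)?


The inverse is 1/(1 + 7x). Apply the geometric identity 1/(1 - y) = sum_{k>=0} y^k with y = -7x:
1/(1 + 7x) = sum_{k>=0} (-7)^k x^k.
So the coefficient of x^21 is (-7)^21 = -558545864083284007.

-558545864083284007


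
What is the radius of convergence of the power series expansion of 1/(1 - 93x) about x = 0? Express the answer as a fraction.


Expanding 1/(1 - 93x) = sum_{k>=0} 93^k x^k, the series converges when |93x| < 1, i.e., |x| < 1/93.
So the radius of convergence is 1/93 = 1/93.

1/93


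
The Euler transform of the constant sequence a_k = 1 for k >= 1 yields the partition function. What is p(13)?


The Euler transform converts the sequence a_k = 1 into the number of integer partitions.
Using the recurrence or dynamic programming:
p(13) = 101

101


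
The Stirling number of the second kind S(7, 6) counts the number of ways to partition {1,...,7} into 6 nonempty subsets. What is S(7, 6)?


Using the explicit formula S(n,k) = (1/k!) sum_{j=0}^{k} (-1)^(k-j) C(k,j) j^n:
S(7, 6) = 21
Equivalently, S(n,k) is n! times the coefficient of x^n in the EGF (e^x - 1)^k / k!.

21


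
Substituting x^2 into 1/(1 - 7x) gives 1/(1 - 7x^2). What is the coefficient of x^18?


The coefficient of x^(2m) in 1/(1 - 7x^2) is 7^m.
With n = 18 = 2*9, the coefficient is 7^9 = 40353607.

40353607


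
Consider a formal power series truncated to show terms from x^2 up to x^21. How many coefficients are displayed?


From x^2 to x^21 inclusive, the count is 21 - 2 + 1 = 20.

20


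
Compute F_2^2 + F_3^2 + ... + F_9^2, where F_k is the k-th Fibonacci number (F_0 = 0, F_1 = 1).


There is a standard identity sum_{k=0}^{N} F_k^2 = F_N * F_{N+1} (proved inductively from the telescoping relation F_k^2 = F_k F_{k+1} - F_{k-1} F_k). Then
sum_{k=2}^{9} F_k^2 = F_9 F_10 - F_1 F_2.
Computing: F_9 = 34, F_10 = 55, F_1 = 1, F_2 = 1.
Sum = 34 * 55 - 1 * 1 = 1869.

1869


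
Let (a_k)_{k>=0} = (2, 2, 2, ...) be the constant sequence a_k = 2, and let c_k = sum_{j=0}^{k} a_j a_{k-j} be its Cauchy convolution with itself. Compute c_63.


Since a_j = 2 for all j >= 0, the convolution sum becomes
c_k = sum_{j=0}^{k} 2 * 2 = 4 * (k + 1).
Equivalently, the generating function of (a_k) is 2/(1 - x) and its square is 4/(1 - x)^2 = sum_{k>=0} 4(k + 1) x^k.
For k = 63: 4 * 64 = 256.

256


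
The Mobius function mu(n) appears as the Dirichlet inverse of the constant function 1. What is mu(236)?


236 has a squared prime factor, so mu(236) = 0.
Factorization reveals a repeated prime.

0


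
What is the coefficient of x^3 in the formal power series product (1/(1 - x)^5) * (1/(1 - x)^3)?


Combine the factors: (1/(1 - x)^5) * (1/(1 - x)^3) = 1/(1 - x)^8.
Then use 1/(1 - x)^r = sum_{k>=0} C(k + r - 1, r - 1) x^k with r = 8 and k = 3:
C(10, 7) = 120.

120


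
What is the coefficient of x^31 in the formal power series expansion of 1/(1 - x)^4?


The negative binomial / multiset identity is
1/(1 - x)^r = sum_{k>=0} C(k + r - 1, r - 1) x^k.
Here r = 4 and k = 31, so the coefficient is
C(31 + 3, 3) = C(34, 3)
= 5984

5984


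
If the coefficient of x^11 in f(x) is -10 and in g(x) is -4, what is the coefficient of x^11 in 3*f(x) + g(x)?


Scalar multiplication scales coefficients: 3 * -10 = -30.
Then add the g coefficient: -30 + -4
= -34

-34


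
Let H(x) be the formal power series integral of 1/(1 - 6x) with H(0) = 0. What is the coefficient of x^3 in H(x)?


1/(1 - 6x) = sum_{k>=0} 6^k x^k. Integrating termwise with H(0) = 0:
H(x) = sum_{k>=0} 6^k x^(k+1) / (k+1) = sum_{m>=1} 6^(m-1) x^m / m.
For m = 3: 6^2/3 = 36/3 = 12.

12


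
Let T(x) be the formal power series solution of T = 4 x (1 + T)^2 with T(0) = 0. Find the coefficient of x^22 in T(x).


Apply the Lagrange inversion formula: if T = 4 x * phi(T) with phi(t) = (1 + t)^2, then [x^n] T = 4^n * (1/n) [t^(n-1)] phi(t)^n = 4^n * (1/n) [t^(n-1)] (1 + t)^(2n) = 4^n * (1/n) C(2n, n-1).
Using the identity C(2n, n-1) = C(2n, n) * n / (n+1), the unscaled factor equals C(2n, n) / (n+1) = C_n, the n-th Catalan number.
For n = 22: C_22 = C(44, 22) / 23 = 2104098963720/23 = 91482563640.
With the 4^22 = 17592186044416 factor, the coefficient is 17592186044416 * 91482563640 = 1609378279375006586634240.

1609378279375006586634240


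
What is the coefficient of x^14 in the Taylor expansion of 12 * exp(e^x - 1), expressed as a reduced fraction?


exp(e^x - 1) = sum_{k>=0} Bell_k x^k / k!, where Bell_k is the k-th Bell number.
So the coefficient of x^14 is 12 * Bell_14 / 14!.
Computing: Bell_14 = 190899322 and 14! = 87178291200, giving
12 * 190899322/87178291200 = 95449661/3632428800.

95449661/3632428800


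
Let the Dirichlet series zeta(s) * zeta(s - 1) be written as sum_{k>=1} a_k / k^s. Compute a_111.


Convolution gives a_k = sum_{d | k} d * 1 = sum_{d | k} d = sigma(k), the sum of positive divisors of k.
For k = 111, the divisors are 1, 3, 37, 111, so
sigma(111) = 1 + 3 + 37 + 111 = 152.

152


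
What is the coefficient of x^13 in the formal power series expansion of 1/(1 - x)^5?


The negative binomial / multiset identity is
1/(1 - x)^r = sum_{k>=0} C(k + r - 1, r - 1) x^k.
Here r = 5 and k = 13, so the coefficient is
C(13 + 4, 4) = C(17, 4)
= 2380

2380


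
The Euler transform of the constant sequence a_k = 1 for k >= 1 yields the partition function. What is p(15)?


The Euler transform converts the sequence a_k = 1 into the number of integer partitions.
Using the recurrence or dynamic programming:
p(15) = 176

176


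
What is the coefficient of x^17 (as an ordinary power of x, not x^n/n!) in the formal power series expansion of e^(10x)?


The exponential series is e^y = sum_{k>=0} y^k / k!. Substituting y = 10x gives
e^(10x) = sum_{k>=0} 10^k x^k / k!.
So the coefficient of x^n is a^n/n! with a = 10, n = 17:
10^17 / 17! = 100000000000000000/355687428096000 = 24414062500/86837751

24414062500/86837751


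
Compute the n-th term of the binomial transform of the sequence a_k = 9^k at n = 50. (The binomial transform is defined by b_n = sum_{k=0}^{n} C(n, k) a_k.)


With a_k = 9^k, b_n = sum_{k=0}^{n} C(n, k) 9^k = (1 + 9)^n by the binomial theorem.
For n = 50: (1 + 9)^50 = 10^50 = 100000000000000000000000000000000000000000000000000.

100000000000000000000000000000000000000000000000000


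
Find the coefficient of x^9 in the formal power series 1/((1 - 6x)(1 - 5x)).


By partial fractions or Cauchy convolution:
The coefficient equals sum_{k=0}^{9} 6^k * 5^(9-k).
= 50700551

50700551


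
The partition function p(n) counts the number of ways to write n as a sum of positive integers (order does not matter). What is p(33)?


Using the generating function prod_{k>=1} 1/(1-x^k), we compute p(33).
By dynamic programming over parts 1 through 33:
p(33) = 10143

10143


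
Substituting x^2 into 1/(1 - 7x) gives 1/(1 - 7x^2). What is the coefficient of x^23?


Since 1/(1 - 7x^2) only has even powers of x,
the coefficient of x^23 (odd) is 0.

0


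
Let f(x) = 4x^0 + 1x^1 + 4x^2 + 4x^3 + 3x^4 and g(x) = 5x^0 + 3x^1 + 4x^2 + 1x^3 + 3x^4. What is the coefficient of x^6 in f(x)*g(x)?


Cauchy product at x^6:
4*3 + 4*1 + 3*4
= 28

28


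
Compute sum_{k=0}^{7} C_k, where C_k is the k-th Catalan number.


C_0 through C_7: 1, 1, 2, 5, 14, 42, 132, 429
Sum = 1 + 1 + 2 + 5 + 14 + 42 + 132 + 429
= 626

626


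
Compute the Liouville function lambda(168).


The Liouville function is lambda(k) = (-1)^Omega(k), where Omega(k) counts the prime factors of k with multiplicity.
Factoring: 168 = 2 * 2 * 2 * 3 * 7, so Omega(168) = 5.
lambda(168) = (-1)^5 = -1.

-1


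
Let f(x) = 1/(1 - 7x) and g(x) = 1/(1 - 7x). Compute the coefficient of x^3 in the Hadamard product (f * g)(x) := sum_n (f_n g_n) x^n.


f has coefficients f_k = 7^k and g has coefficients g_k = 7^k, so the Hadamard product has coefficient (f*g)_k = 7^k * 7^k = 49^k.
For k = 3: 49^3 = 117649.

117649


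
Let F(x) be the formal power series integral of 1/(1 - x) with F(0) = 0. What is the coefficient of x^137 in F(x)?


1/(1 - x) = sum_{k>=0} x^k. Integrating termwise and using F(0) = 0 gives
F(x) = sum_{k>=0} x^(k+1) / (k+1) = sum_{m>=1} x^m / m = -ln(1 - x).
So the coefficient of x^137 is 1/137 = 1/137.

1/137


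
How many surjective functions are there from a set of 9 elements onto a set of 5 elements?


By inclusion-exclusion on which target elements are missed, the number of surjections from an n-set onto a k-set is
surj(n, k) = sum_{j=0}^{k} (-1)^j C(k, j) (k - j)^n.
Equivalently surj(n, k) = k! * S(n, k), where S(n, k) is the Stirling number of the second kind.
For n = 9, k = 5:
S(9, 5) = 6951, so
surj = 5! * 6951 = 120 * 6951 = 834120.

834120


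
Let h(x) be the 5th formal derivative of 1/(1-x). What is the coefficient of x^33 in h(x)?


Differentiating 5 times: d^5/dx^5 [1/(1-x)] = 5!/(1-x)^6.
The expansion 1/(1-x)^6 = sum_{k>=0} C(k+5, 5) x^k, so the coefficient of x^n in 5!/(1-x)^6 is 5! * C(n+5, 5).
For n = 33: 120 * C(38, 5) = 120 * 501942 = 60233040

60233040


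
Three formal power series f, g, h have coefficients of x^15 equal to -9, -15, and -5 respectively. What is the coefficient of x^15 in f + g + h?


Series addition is componentwise:
-9 + -15 + -5
= -29

-29


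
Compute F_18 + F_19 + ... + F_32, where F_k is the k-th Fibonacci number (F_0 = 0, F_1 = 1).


Use the identity sum_{k=0}^{N} F_k = F_{N+2} - 1 (which follows from F_{k+2} - F_{k+1} = F_k). Then
sum_{k=18}^{32} F_k = (F_{34} - 1) - (F_{19} - 1) = F_{34} - F_{19}.
Computing: F_{34} = 5702887, F_{19} = 4181, so
Sum = 5702887 - 4181 = 5698706.

5698706


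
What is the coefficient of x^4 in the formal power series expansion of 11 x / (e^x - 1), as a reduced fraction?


The exponential generating function for Bernoulli numbers is
x / (e^x - 1) = sum_{k>=0} B_k x^k / k!.
So the coefficient of x^4 in 11 x / (e^x - 1) is 11 B_4 / 4!.
Computing: B_4 = -1/30, 4! = 24, giving
11 * -1/30 / 24 = -11/720.

-11/720


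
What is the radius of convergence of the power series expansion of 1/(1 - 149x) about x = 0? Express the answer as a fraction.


Expanding 1/(1 - 149x) = sum_{k>=0} 149^k x^k, the series converges when |149x| < 1, i.e., |x| < 1/149.
So the radius of convergence is 1/149 = 1/149.

1/149


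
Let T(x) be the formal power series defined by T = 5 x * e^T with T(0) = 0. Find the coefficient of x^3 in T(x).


Apply the Lagrange inversion formula: if T = 5 x * phi(T) with phi(t) = e^t, then
[x^n] T = 5^n * (1/n) [t^(n-1)] phi(t)^n = 5^n * (1/n) [t^(n-1)] e^(n t) = 5^n * (1/n) * n^(n-1) / (n-1)! = 5^n * n^(n-1) / n!.
When c = 1 this is the Cayley count of rooted labeled trees on n vertices, divided by n!.
For n = 3: 5^3 * 3^2 / 3! = 125 * 9/6 = 375/2.

375/2


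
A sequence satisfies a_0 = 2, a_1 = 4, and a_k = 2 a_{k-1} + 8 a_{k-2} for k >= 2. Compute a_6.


The characteristic equation is t^2 - 2 t - 8 = 0, with roots r_1 = 4 and r_2 = -2 (so c_1 = r_1 + r_2, c_2 = -r_1 r_2 as required).
One can use the closed form a_n = A r_1^n + B r_2^n, but direct iteration is more reliable:
a_0 = 2, a_1 = 4, a_2 = 24, a_3 = 80, a_4 = 352, a_5 = 1344, a_6 = 5504.
So a_6 = 5504.

5504


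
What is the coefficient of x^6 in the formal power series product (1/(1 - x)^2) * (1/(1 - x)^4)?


Combine the factors: (1/(1 - x)^2) * (1/(1 - x)^4) = 1/(1 - x)^6.
Then use 1/(1 - x)^r = sum_{k>=0} C(k + r - 1, r - 1) x^k with r = 6 and k = 6:
C(11, 5) = 462.

462


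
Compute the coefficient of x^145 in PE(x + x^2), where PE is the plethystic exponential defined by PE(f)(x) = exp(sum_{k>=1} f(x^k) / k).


With f(x) = x + x^2, the exponent is sum_{k>=1} (x^k + x^(2k)) / k = -ln(1 - x) - ln(1 - x^2). Exponentiating:
PE(x + x^2) = 1 / ((1 - x)(1 - x^2)).
This is the generating function for partitions of n into parts of size 1 or 2. The number of 2's can be any j in 0..72, and the rest are 1's, so
[x^145] = floor(145/2) + 1 = 73.

73


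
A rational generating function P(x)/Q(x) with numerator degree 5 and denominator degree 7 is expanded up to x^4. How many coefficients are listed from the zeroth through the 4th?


Expanding up to x^4 gives the coefficients for x^0, x^1, ..., x^4.
That is 4 + 1 = 5 coefficients in total.

5


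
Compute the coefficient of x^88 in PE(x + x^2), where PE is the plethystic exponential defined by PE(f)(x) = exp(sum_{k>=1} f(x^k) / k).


With f(x) = x + x^2, the exponent is sum_{k>=1} (x^k + x^(2k)) / k = -ln(1 - x) - ln(1 - x^2). Exponentiating:
PE(x + x^2) = 1 / ((1 - x)(1 - x^2)).
This is the generating function for partitions of n into parts of size 1 or 2. The number of 2's can be any j in 0..44, and the rest are 1's, so
[x^88] = floor(88/2) + 1 = 45.

45


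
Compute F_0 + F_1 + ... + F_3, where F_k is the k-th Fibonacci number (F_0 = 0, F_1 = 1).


Use the identity sum_{k=0}^{N} F_k = F_{N+2} - 1 (which follows from F_{k+2} - F_{k+1} = F_k). Then
sum_{k=0}^{3} F_k = (F_{5} - 1) - (F_{1} - 1) = F_{5} - F_{1}.
Computing: F_{5} = 5, F_{1} = 1, so
Sum = 5 - 1 = 4.

4


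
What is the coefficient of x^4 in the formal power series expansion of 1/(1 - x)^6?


The expansion 1/(1 - x)^r = sum_{k>=0} C(k + r - 1, r - 1) x^k follows from the multiset / negative-binomial theorem (or from repeated differentiation of the geometric series).
For r = 6 and k = 4:
C(9, 5) = 362880 / (120 * 24) = 126.

126


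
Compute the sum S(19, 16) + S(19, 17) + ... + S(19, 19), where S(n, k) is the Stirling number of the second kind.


By definition, S(n, k) counts partitions of an n-set into exactly k nonempty blocks.
Computing row n = 19 for k = 16..19:
S(19, k): 527136, 12597, 171, 1
Sum = 539905.

539905


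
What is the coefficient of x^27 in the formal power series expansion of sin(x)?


The Maclaurin series is sin(t) = sum_{k>=0} (-1)^k t^(2k+1) / (2k+1)!, so substituting t = x, only odd powers of x are nonzero, with coefficient of x^(2k+1) equal to (-1)^k / (2k+1)!.
Write 27 = 2*13 + 1, giving the coefficient (-1)^13 / 27! = -1/10888869450418352160768000000 = -1/10888869450418352160768000000.

-1/10888869450418352160768000000


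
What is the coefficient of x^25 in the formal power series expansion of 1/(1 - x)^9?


The negative binomial / multiset identity is
1/(1 - x)^r = sum_{k>=0} C(k + r - 1, r - 1) x^k.
Here r = 9 and k = 25, so the coefficient is
C(25 + 8, 8) = C(33, 8)
= 13884156

13884156


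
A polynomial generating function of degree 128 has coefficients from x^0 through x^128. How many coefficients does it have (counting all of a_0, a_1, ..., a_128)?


A polynomial of degree 128 takes the form a_0 + a_1 x + ... + a_128 x^128.
The number of coefficients is 128 + 1 = 129.

129


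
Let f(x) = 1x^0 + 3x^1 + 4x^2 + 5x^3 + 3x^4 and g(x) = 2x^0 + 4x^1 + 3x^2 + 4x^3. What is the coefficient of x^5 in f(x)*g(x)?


Cauchy product at x^5:
4*4 + 5*3 + 3*4
= 43

43


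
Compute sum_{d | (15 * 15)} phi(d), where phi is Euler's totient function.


First, 15 * 15 = 225. One classical identity is sum_{d | n} phi(d) = n (each k in [1, n] has a unique gcd with n, and among the k's with gcd(k, n) = n/d there are phi(d) of them). So the sum equals 225. We also verify directly:
Divisors of 225: 1, 3, 5, 9, 15, 25, 45, 75, 225.
phi values: 1, 2, 4, 6, 8, 20, 24, 40, 120.
Sum = 225.

225


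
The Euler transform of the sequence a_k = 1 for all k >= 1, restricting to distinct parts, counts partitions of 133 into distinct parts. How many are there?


Partitions of 133 into distinct parts can be computed via generating function.
Product (1+x)(1+x^2)(1+x^3)...
The coefficient of x^133 = 5802008

5802008


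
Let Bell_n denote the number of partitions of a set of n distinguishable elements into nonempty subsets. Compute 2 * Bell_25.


Bell_25 can be computed from the Bell triangle or from Dobinski's identity Bell_n = (1/e) * sum_{k>=0} k^n / k!.
Computing Bell_25 = 4638590332229999353.
Then 2 * 4638590332229999353 = 9277180664459998706.

9277180664459998706


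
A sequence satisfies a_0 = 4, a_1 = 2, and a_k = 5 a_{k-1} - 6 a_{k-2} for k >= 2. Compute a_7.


The characteristic equation is t^2 - 5 t + 6 = 0, with roots r_1 = 2 and r_2 = 3 (so c_1 = r_1 + r_2, c_2 = -r_1 r_2 as required).
One can use the closed form a_n = A r_1^n + B r_2^n, but direct iteration is more reliable:
a_0 = 4, a_1 = 2, a_2 = -14, a_3 = -82, a_4 = -326, a_5 = -1138, a_6 = -3734, a_7 = -11842.
So a_7 = -11842.

-11842


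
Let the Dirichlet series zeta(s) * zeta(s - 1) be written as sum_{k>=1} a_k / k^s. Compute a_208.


Convolution gives a_k = sum_{d | k} d * 1 = sum_{d | k} d = sigma(k), the sum of positive divisors of k.
For k = 208, the divisors are 1, 2, 4, 8, 13, 16, 26, 52, 104, 208, so
sigma(208) = 1 + 2 + 4 + 8 + 13 + 16 + 26 + 52 + 104 + 208 = 434.

434


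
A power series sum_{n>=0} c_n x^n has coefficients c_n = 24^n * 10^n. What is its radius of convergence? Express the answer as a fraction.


By the root test (Cauchy-Hadamard), the radius is R = 1 / limsup_n |c_n|^(1/n).
Here |c_n|^(1/n) = (24^n * 10^n)^(1/n) = 24 * 10 = 240 for all n.
So R = 1/240 = 1/240.

1/240


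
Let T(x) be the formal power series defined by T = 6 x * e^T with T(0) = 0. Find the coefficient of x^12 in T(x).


Apply the Lagrange inversion formula: if T = 6 x * phi(T) with phi(t) = e^t, then
[x^n] T = 6^n * (1/n) [t^(n-1)] phi(t)^n = 6^n * (1/n) [t^(n-1)] e^(n t) = 6^n * (1/n) * n^(n-1) / (n-1)! = 6^n * n^(n-1) / n!.
When c = 1 this is the Cayley count of rooted labeled trees on n vertices, divided by n!.
For n = 12: 6^12 * 12^11 / 12! = 2176782336 * 743008370688/479001600 = 6499837226778624/1925.

6499837226778624/1925


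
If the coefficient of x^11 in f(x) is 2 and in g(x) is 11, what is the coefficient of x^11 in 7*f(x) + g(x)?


Scalar multiplication scales coefficients: 7 * 2 = 14.
Then add the g coefficient: 14 + 11
= 25

25


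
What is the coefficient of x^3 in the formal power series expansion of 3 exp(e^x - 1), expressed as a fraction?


exp(e^x - 1) is the exponential generating function for the Bell numbers Bell_k: exp(e^x - 1) = sum_{k>=0} Bell_k x^k / k!.
So the coefficient of x^3 in 3 exp(e^x - 1) is 3 Bell_3 / 3!.
Computing: Bell_3 = 5 and 3! = 6, giving
3 * 5/6 = 5/2.

5/2


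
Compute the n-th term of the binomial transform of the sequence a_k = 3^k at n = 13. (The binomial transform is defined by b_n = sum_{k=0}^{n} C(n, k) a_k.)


With a_k = 3^k, b_n = sum_{k=0}^{n} C(n, k) 3^k = (1 + 3)^n by the binomial theorem.
For n = 13: (1 + 3)^13 = 4^13 = 67108864.

67108864


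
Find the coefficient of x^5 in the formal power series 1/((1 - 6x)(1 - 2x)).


By partial fractions or Cauchy convolution:
The coefficient equals sum_{k=0}^{5} 6^k * 2^(5-k).
= 11648

11648


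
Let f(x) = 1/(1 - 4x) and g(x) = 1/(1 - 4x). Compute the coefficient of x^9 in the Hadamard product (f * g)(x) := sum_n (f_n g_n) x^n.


f has coefficients f_k = 4^k and g has coefficients g_k = 4^k, so the Hadamard product has coefficient (f*g)_k = 4^k * 4^k = 16^k.
For k = 9: 16^9 = 68719476736.

68719476736


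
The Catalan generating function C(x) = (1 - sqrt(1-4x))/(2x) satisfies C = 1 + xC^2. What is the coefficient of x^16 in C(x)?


Substituting x -> x scales the n-th coefficient by 1, so [x^16] C(x) = C_16.
C_16 = C(2*16, 16)/(17) = 601080390/17 = 35357670.
= 35357670.

35357670


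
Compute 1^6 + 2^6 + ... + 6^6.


This power sum has a closed form given by Faulhaber's formula
sum_{k=1}^{m} k^p = (1 / (p + 1)) * sum_{j=0}^{p} C(p + 1, j) B_j m^(p + 1 - j),
but for small m direct computation is fastest:
1 + 64 + 729 + 4096 + 15625 + 46656 = 67171.

67171


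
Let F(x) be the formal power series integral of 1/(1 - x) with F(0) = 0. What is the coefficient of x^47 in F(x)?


1/(1 - x) = sum_{k>=0} x^k. Integrating termwise and using F(0) = 0 gives
F(x) = sum_{k>=0} x^(k+1) / (k+1) = sum_{m>=1} x^m / m = -ln(1 - x).
So the coefficient of x^47 is 1/47 = 1/47.

1/47


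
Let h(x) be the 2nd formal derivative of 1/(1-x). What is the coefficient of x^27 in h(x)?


Differentiating 2 times: d^2/dx^2 [1/(1-x)] = 2!/(1-x)^3.
The expansion 1/(1-x)^3 = sum_{k>=0} C(k+2, 2) x^k, so the coefficient of x^n in 2!/(1-x)^3 is 2! * C(n+2, 2).
For n = 27: 2 * C(29, 2) = 2 * 406 = 812

812


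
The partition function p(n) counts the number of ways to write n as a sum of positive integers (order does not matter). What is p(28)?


Using the generating function prod_{k>=1} 1/(1-x^k), we compute p(28).
By dynamic programming over parts 1 through 28:
p(28) = 3718

3718


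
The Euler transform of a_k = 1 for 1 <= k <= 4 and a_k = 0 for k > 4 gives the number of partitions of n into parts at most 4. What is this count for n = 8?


Partitions of 8 into parts at most 4:
Using generating function (1-x)^(-1)(1-x^2)^(-1)...(1-x^4)^(-1),
the coefficient of x^8 = 15

15


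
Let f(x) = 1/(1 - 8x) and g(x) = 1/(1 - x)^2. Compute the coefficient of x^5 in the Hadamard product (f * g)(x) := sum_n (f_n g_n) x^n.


f has coefficients f_k = 8^k. For g = 1/(1 - x)^2 the coefficient is g_k = C(k + 1, 1) = k + 1. The Hadamard coefficient is (f * g)_k = 8^k * (k + 1).
For k = 5: 8^5 * 6 = 32768 * 6 = 196608.

196608


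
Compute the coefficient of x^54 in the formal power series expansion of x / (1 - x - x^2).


Let f(x) = sum_{k>=0} a_k x^k. Multiplying f(x) * (1 - x - x^2) = x and matching coefficients gives a_0 = 0, a_1 = 1, and a_k = a_{k-1} + a_{k-2} for k >= 2. These are the Fibonacci numbers F_k.
Iterating from F_0 = 0, F_1 = 1:
F_0=0, F_1=1, F_2=1, F_3=2, F_4=3, F_5=5, F_6=8, F_7=13, F_8=21, F_9=34, ...
F_54 = 86267571272.

86267571272


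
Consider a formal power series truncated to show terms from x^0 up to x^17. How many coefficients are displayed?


From x^0 to x^17 inclusive, the count is 17 - 0 + 1 = 18.

18


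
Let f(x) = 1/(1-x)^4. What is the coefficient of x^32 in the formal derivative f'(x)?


Differentiate: d/dx [ 1/(1-x)^r ] = r / (1-x)^(r+1).
Here r = 4, so f'(x) = 4 / (1-x)^5.
The expansion of 1/(1-x)^(r+1) has coefficient of x^n equal to C(n+r, r).
So the coefficient of x^32 in f'(x) is
4 * C(36, 4) = 4 * 58905 = 235620

235620


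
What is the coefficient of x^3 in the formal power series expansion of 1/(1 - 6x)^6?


The general identity 1/(1 - c x)^r = sum_{k>=0} c^k C(k + r - 1, r - 1) x^k follows by substituting y = c x into 1/(1 - y)^r = sum_{k>=0} C(k + r - 1, r - 1) y^k.
For c = 6, r = 6, k = 3:
6^3 * C(8, 5) = 216 * 56 = 12096.

12096


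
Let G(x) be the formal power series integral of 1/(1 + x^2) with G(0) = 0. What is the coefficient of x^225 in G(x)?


1/(1 + x^2) = sum_{j>=0} (-1)^j x^(2j). Integrating termwise with G(0) = 0:
G(x) = sum_{j>=0} (-1)^j x^(2j+1) / (2j+1) = arctan(x).
Only odd powers are nonzero. For x^225 write 225 = 2*112 + 1, giving
(-1)^112 / 225 = 1/225 = 1/225.

1/225


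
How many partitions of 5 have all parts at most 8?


Using the generating function (1-x)^(-1)(1-x^2)^(-1)...(1-x^8)^(-1),
the coefficient of x^5 counts these restricted partitions.
Result = 7

7


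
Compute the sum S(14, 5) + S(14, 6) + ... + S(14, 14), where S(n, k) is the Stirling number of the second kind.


By definition, S(n, k) counts partitions of an n-set into exactly k nonempty blocks.
Computing row n = 14 for k = 5..14:
S(14, k): 40075035, 63436373, 49329280, 20912320, 5135130, 752752, 66066, 3367, 91, 1
Sum = 179710415.

179710415


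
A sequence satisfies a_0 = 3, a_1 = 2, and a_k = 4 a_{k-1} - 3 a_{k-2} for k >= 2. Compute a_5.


The characteristic equation is t^2 - 4 t + 3 = 0, with roots r_1 = 3 and r_2 = 1 (so c_1 = r_1 + r_2, c_2 = -r_1 r_2 as required).
One can use the closed form a_n = A r_1^n + B r_2^n, but direct iteration is more reliable:
a_0 = 3, a_1 = 2, a_2 = -1, a_3 = -10, a_4 = -37, a_5 = -118.
So a_5 = -118.

-118


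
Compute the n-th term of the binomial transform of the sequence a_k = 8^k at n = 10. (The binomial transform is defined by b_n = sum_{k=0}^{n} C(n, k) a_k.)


With a_k = 8^k, b_n = sum_{k=0}^{n} C(n, k) 8^k = (1 + 8)^n by the binomial theorem.
For n = 10: (1 + 8)^10 = 9^10 = 3486784401.

3486784401


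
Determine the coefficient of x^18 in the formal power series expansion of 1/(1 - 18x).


The geometric series identity gives 1/(1 - c x) = sum_{k>=0} c^k x^k, so the coefficient of x^k is c^k.
Here c = 18 and k = 18.
Computing: 18^18 = 39346408075296537575424

39346408075296537575424


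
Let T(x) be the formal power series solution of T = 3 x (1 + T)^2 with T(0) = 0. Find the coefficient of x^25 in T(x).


Apply the Lagrange inversion formula: if T = 3 x * phi(T) with phi(t) = (1 + t)^2, then [x^n] T = 3^n * (1/n) [t^(n-1)] phi(t)^n = 3^n * (1/n) [t^(n-1)] (1 + t)^(2n) = 3^n * (1/n) C(2n, n-1).
Using the identity C(2n, n-1) = C(2n, n) * n / (n+1), the unscaled factor equals C(2n, n) / (n+1) = C_n, the n-th Catalan number.
For n = 25: C_25 = C(50, 25) / 26 = 126410606437752/26 = 4861946401452.
With the 3^25 = 847288609443 factor, the coefficient is 847288609443 * 4861946401452 = 4119471805672662916111236.

4119471805672662916111236


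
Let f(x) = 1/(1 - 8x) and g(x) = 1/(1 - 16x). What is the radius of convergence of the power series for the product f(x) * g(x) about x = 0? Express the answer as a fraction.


The radius of 1/(1 - 8x) is 1/8 (nearest singularity at x = 1/8), and the radius of 1/(1 - 16x) is 1/16.
The product f(x)*g(x) = 1/((1 - 8x)(1 - 16x)) has singularities at both 1/8 and 1/16, so its radius of convergence is the distance to the nearest one:
min(1/8, 1/16) = 1/16.

1/16


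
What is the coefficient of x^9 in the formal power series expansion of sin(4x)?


The Maclaurin series is sin(t) = sum_{k>=0} (-1)^k t^(2k+1) / (2k+1)!, so substituting t = 4x, only odd powers of x are nonzero, with coefficient of x^(2k+1) equal to (-1)^k 4^(2k+1) / (2k+1)!.
Write 9 = 2*4 + 1, giving the coefficient (-1)^4 * 4^9 / 9! = 262144/362880 = 2048/2835.

2048/2835


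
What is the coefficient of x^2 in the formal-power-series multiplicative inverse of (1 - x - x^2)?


Let the inverse be f(x) = sum_{k>=0} a_k x^k. From f(x) * (1 - x - x^2) = 1 and matching coefficients:
 x^0: a_0 = 1.
 x^1: a_1 - a_0 = 0, so a_1 = 1.
 x^k (k >= 2): a_k - a_{k-1} - a_{k-2} = 0, i.e. a_k = a_{k-1} + a_{k-2}.
This is the Fibonacci-type recurrence shifted so that a_0 = a_1 = 1.
Iterating: a_0=1, a_1=1, a_2=2
a_2 = 2.

2


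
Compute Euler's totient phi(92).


phi(n) counts integers in [1, n] coprime to n. Using the multiplicative formula phi(n) = n * prod_{p | n} (1 - 1/p):
92 = 2^2 * 23, so
phi(92) = 92 * (1 - 1/2) * (1 - 1/23) = 44.

44


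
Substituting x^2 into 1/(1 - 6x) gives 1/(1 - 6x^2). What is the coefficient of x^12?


The coefficient of x^(2m) in 1/(1 - 6x^2) is 6^m.
With n = 12 = 2*6, the coefficient is 6^6 = 46656.

46656


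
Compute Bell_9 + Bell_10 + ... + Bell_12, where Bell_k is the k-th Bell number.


Recall Bell_k counts set partitions of a k-set (with Bell_0 = 1 by convention).
Bell_9 through Bell_12: 21147, 115975, 678570, 4213597
Sum = 21147 + 115975 + 678570 + 4213597 = 5029289.

5029289


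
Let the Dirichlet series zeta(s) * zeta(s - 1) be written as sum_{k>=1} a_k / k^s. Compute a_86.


Convolution gives a_k = sum_{d | k} d * 1 = sum_{d | k} d = sigma(k), the sum of positive divisors of k.
For k = 86, the divisors are 1, 2, 43, 86, so
sigma(86) = 1 + 2 + 43 + 86 = 132.

132


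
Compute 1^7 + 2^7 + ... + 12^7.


This power sum has a closed form given by Faulhaber's formula
sum_{k=1}^{m} k^p = (1 / (p + 1)) * sum_{j=0}^{p} C(p + 1, j) B_j m^(p + 1 - j),
but for small m direct computation is fastest:
1 + 128 + 2187 + 16384 + 78125 + 279936 + 823543 + 2097152 + 4782969 + 10000000 + 19487171 + 35831808 = 73399404.

73399404


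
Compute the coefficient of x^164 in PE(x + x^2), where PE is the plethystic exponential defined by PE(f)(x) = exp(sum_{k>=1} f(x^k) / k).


With f(x) = x + x^2, the exponent is sum_{k>=1} (x^k + x^(2k)) / k = -ln(1 - x) - ln(1 - x^2). Exponentiating:
PE(x + x^2) = 1 / ((1 - x)(1 - x^2)).
This is the generating function for partitions of n into parts of size 1 or 2. The number of 2's can be any j in 0..82, and the rest are 1's, so
[x^164] = floor(164/2) + 1 = 83.

83


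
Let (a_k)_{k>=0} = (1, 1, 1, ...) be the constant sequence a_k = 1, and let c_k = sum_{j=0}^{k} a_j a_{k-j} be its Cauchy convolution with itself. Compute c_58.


Since a_j = 1 for all j >= 0, the convolution sum becomes
c_k = sum_{j=0}^{k} 1 * 1 = 1 * (k + 1).
Equivalently, the generating function of (a_k) is 1/(1 - x) and its square is 1/(1 - x)^2 = sum_{k>=0} 1(k + 1) x^k.
For k = 58: 1 * 59 = 59.

59


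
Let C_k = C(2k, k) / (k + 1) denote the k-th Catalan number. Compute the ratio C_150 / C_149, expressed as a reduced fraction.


Using C_k = (2k)! / (k! (k+1)!), the ratio C_{k+1}/C_k simplifies to
C_{k+1}/C_k = [(2k+2)! / ((k+1)! (k+2)!)] * [k! (k+1)! / (2k)!]
 = (2k+2)(2k+1) / ((k+1)(k+2)) = 2(2k+1) / (k+2).
For k = 149: 2(2*149 + 1) / (149 + 2) = 598/151 = 598/151.

598/151


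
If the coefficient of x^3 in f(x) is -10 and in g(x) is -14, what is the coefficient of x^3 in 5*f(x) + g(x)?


Scalar multiplication scales coefficients: 5 * -10 = -50.
Then add the g coefficient: -50 + -14
= -64

-64


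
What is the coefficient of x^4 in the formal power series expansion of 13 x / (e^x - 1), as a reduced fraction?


The exponential generating function for Bernoulli numbers is
x / (e^x - 1) = sum_{k>=0} B_k x^k / k!.
So the coefficient of x^4 in 13 x / (e^x - 1) is 13 B_4 / 4!.
Computing: B_4 = -1/30, 4! = 24, giving
13 * -1/30 / 24 = -13/720.

-13/720


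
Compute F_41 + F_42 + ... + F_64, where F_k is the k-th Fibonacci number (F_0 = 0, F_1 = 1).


Use the identity sum_{k=0}^{N} F_k = F_{N+2} - 1 (which follows from F_{k+2} - F_{k+1} = F_k). Then
sum_{k=41}^{64} F_k = (F_{66} - 1) - (F_{42} - 1) = F_{66} - F_{42}.
Computing: F_{66} = 27777890035288, F_{42} = 267914296, so
Sum = 27777890035288 - 267914296 = 27777622120992.

27777622120992


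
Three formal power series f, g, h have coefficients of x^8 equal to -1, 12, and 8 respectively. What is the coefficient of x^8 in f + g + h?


Series addition is componentwise:
-1 + 12 + 8
= 19

19


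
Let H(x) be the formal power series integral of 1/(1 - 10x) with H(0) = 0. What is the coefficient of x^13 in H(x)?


1/(1 - 10x) = sum_{k>=0} 10^k x^k. Integrating termwise with H(0) = 0:
H(x) = sum_{k>=0} 10^k x^(k+1) / (k+1) = sum_{m>=1} 10^(m-1) x^m / m.
For m = 13: 10^12/13 = 1000000000000/13 = 1000000000000/13.

1000000000000/13


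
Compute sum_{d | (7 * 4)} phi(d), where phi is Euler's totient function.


First, 7 * 4 = 28. One classical identity is sum_{d | n} phi(d) = n (each k in [1, n] has a unique gcd with n, and among the k's with gcd(k, n) = n/d there are phi(d) of them). So the sum equals 28. We also verify directly:
Divisors of 28: 1, 2, 4, 7, 14, 28.
phi values: 1, 1, 2, 6, 6, 12.
Sum = 28.

28
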